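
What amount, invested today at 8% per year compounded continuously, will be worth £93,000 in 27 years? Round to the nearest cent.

£10,725.24

P = A·e^(−rt) = 93,000·e^(−2.16).
e^(−2.16) ≈ 0.11532512104, so P ≈ 10,725.2363.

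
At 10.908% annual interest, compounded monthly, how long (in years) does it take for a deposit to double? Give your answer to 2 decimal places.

6.38 years

(1 + 0.00909)^(12t) = 2.
12t = ln 2 / ln(1 + 0.00909) ≈ 0.69315/0.00904893 ≈ 76.5999.
t ≈ 6.3833.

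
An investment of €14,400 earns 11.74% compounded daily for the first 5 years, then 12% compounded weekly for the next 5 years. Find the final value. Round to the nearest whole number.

Phase 1: 14,400·(1 + 0.1174/365)^1825 ≈ 25,897.1733.
Phase 2: 25,897.1733·(1 + 0.12/52)^260 ≈ 47,155.1194.

€47,155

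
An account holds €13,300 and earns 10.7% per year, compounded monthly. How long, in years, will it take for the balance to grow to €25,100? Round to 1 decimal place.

6.0 years

We need (1 + 0.00891667)^(12t) = 1.8872, so 12t = ln 1.8872 / ln 1.008917 ≈ 71.5437.
t ≈ 71.5437/12 = 5.9620 years.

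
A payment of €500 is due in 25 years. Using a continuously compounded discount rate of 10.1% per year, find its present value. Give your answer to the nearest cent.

€40.03

P = A·e^(−rt) = 500·e^(−2.525).
e^(−2.525) ≈ 0.0800583128, so P ≈ 40.0292.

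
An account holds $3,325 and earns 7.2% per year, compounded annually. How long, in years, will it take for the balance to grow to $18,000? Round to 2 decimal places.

(1 + 0.072)^t = 18,000/3,325 = 5.4135.
t·ln(1 + 0.072) = ln(5.4135); t = 1.6889/0.0695261 ≈ 24.2916.

24.29 years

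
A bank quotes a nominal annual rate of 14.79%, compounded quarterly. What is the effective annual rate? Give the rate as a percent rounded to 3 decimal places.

15.631%

EAR = (1 + 14.79%/4)^4 − 1 = (1 + 0.036975)^4 − 1.
(1 + 0.036975)^4 ≈ 1.156307, so EAR ≈ 15.63070%.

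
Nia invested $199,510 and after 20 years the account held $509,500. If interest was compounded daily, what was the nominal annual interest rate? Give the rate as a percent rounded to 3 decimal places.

(1 + r/365)^7300 = 509,500/199,510 = 2.55376.
1 + r/365 = 2.55376^(1/7300) ≈ 1.000128, so r/365 ≈ 0.000128442.
r ≈ 365·0.000128442 = 4.68813%.

4.688%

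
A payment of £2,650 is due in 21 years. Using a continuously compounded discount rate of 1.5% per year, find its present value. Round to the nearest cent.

P = A·e^(−rt) = 2,650·e^(−0.315).
e^(−0.315) ≈ 0.7297888743, so P ≈ 1,933.9405.

£1,933.94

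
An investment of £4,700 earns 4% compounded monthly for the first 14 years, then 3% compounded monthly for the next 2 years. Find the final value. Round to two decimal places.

Phase 1: 4,700·(1 + 0.04/12)^168 ≈ 8,220.5017.
Phase 2: 8,220.5017·(1 + 0.0025)^24 ≈ 8,728.1756.

£8,728.18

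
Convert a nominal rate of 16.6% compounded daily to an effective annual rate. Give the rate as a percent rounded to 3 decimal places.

18.053%

EAR = (1 + 16.6%/365)^365 − 1 = (1 + 0.000454795)^365 − 1.
(1 + 0.000454795)^365 ≈ 1.180529, so EAR ≈ 18.05286%.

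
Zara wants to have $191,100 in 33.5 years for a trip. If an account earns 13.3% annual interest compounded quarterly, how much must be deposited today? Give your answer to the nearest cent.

$2,386.36

Periodic rate = 13.3%/4 = 0.03325; 134 periods.
P = 191,100/(1 + 0.03325)^134 ≈ 191,100/80.0802591308 ≈ 2,386.3559.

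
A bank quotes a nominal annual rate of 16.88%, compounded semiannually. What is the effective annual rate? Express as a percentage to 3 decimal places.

17.592%

One year is 2 periods at 0.0844 each: (1 + 0.0844)^2 ≈ 1.175923.
EAR = 1.175923 − 1 ≈ 17.59234%.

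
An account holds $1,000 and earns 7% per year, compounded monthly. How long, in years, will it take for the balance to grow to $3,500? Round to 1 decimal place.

17.9 years

We need (1 + 0.00583333)^(12t) = 3.5, so 12t = ln 3.5 / ln 1.005833 ≈ 215.3851.
t ≈ 215.3851/12 = 17.9488 years.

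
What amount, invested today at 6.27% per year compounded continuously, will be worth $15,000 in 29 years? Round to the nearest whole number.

P = A·e^(−rt) = 15,000·e^(−1.8183).
e^(−1.8183) ≈ 0.16230142897, so P ≈ 2,434.5214.

$2,435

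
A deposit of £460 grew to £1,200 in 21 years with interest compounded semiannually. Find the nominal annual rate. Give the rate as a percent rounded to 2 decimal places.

4.62%

The 42-period growth factor is 1,200/460 = 2.6087.
r/2 = 2.6087^(1/42) − 1 ≈ 0.0230924, so r ≈ 2·0.0230924 = 4.61847%.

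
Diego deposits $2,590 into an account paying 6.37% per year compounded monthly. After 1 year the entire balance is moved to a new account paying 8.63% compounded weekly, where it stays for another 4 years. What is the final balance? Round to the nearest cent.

$3,896.60

Phase 1: 2,590·(1 + 0.0637/12)^12 ≈ 2,759.8861.
Phase 2: 2,759.8861·(1 + 0.0863/52)^208 ≈ 3,896.5957.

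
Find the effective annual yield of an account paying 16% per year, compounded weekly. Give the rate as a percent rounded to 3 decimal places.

17.322%

EAR = (1 + 16%/52)^52 − 1 = (1 + 0.00307692)^52 − 1.
(1 + 0.00307692)^52 ≈ 1.173223, so EAR ≈ 17.32226%.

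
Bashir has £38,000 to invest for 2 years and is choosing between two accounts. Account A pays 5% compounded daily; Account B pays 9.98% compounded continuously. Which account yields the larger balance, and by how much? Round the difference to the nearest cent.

Account B, by £4,398.54

A: (1 + 0.05/365)^730 ≈ 1.1051633491, so 38,000 × 1.1051633491 ≈ 41,996.2073.
B: e^(0.0998·2) = e^0.1996 ≈ 1.2209142948, so 38,000 × 1.2209142948 ≈ 46,394.7432.
Difference ≈ 4,398.5359 in favor of B.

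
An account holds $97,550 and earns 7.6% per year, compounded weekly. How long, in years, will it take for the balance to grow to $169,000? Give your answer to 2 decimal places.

7.24 years

We need (1 + 0.00146154)^(52t) = 1.7324, so 52t = ln 1.7324 / ln 1.001462 ≈ 376.2714.
t ≈ 376.2714/52 = 7.2360 years.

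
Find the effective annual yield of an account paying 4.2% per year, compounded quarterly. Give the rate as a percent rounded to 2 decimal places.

4.27%

One year is 4 periods at 0.0105 each: (1 + 0.0105)^4 ≈ 1.042666.
EAR = 1.042666 − 1 ≈ 4.26661%.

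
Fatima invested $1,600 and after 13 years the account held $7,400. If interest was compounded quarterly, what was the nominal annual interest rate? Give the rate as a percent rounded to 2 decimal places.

11.96%

(1 + r/4)^52 = 7,400/1,600 = 4.625.
1 + r/4 = 4.625^(1/52) ≈ 1.029889, so r/4 ≈ 0.0298895.
r ≈ 4·0.0298895 = 11.95578%.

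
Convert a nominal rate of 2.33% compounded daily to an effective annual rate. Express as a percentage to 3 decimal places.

2.357%

One year is 365 periods at 0.0000638356 each: (1 + 0.0000638356)^365 ≈ 1.023573.
EAR = 1.023573 − 1 ≈ 2.35728%.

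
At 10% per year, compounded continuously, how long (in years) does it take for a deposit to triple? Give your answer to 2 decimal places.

10.99 years

e^(0.1t) = 3, so 0.1t = ln 3 ≈ 1.0986.
t ≈ 1.0986/0.1 ≈ 10.9861.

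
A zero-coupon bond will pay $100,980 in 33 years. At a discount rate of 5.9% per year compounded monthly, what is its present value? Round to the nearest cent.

Periodic rate = 5.9%/12 = 0.00491667; 396 periods.
P = 100,980/(1 + 0.059/12)^396 ≈ 100,980/6.97428111223 ≈ 14,478.9116.

$14,478.91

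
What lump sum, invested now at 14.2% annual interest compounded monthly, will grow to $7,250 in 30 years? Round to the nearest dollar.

Periodic rate = 14.2%/12 = 0.0118333; 360 periods.
P = 7,250/(1 + 0.142/12)^360 ≈ 7,250/69.06113255 ≈ 104.9795.

$105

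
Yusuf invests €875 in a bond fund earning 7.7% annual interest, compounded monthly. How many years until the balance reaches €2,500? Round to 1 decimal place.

(1 + 0.00641667)^(12t) = 2,500/875 = 2.8571.
12t·ln(1 + 0.00641667) = ln(2.8571); 12t = 1.0498/0.00639617 ≈ 164.1330.
t ≈ 13.6777 years.

13.7 years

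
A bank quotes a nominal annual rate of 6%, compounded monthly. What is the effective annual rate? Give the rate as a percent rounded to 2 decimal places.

6.17%

One year is 12 periods at 0.005 each: (1 + 0.005)^12 ≈ 1.061678.
EAR = 1.061678 − 1 ≈ 6.16778%.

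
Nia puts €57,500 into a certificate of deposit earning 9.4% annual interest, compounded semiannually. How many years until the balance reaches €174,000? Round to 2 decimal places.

12.05 years

(1 + 0.047)^(2t) = 174,000/57,500 = 3.0261.
2t·ln(1 + 0.047) = ln(3.0261); 2t = 1.1073/0.0459289 ≈ 24.1083.
t ≈ 12.0542 years.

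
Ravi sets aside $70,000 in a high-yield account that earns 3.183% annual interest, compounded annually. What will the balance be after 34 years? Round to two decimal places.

$203,130.51

Growth factor = (1 + 0.03183)^34 ≈ 2.90186444787.
A ≈ 70,000 × 2.90186444787 ≈ 203,130.5114.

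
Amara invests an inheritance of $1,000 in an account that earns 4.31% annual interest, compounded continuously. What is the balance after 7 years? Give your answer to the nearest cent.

$1,352.16

A = P·e^(rt) = 1,000·e^(0.0431·7) = 1,000·e^0.3017.
e^0.3017 ≈ 1.352155519, so A ≈ 1,352.1555.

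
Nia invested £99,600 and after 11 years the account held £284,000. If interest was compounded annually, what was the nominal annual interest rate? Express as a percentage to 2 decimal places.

The 11-period growth factor is 284,000/99,600 = 2.85141.
r = 2.85141^(1/11) − 1 ≈ 0.09994, i.e. 9.99400%.

9.99%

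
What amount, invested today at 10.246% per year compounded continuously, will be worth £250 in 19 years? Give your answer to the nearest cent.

£35.68

P = A·e^(−rt) = 250·e^(−1.94674).
e^(−1.94674) ≈ 0.142738642, so P ≈ 35.6847.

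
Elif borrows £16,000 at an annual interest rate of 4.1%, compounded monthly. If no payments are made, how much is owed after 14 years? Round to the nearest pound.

£28,378

Growth factor = (1 + 0.041/12)^168 ≈ 1.7736182064.
A ≈ 16,000 × 1.7736182064 ≈ 28,377.8913.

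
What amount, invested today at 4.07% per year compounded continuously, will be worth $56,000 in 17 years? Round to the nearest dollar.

P = A·e^(−rt) = 56,000·e^(−0.6919).
e^(−0.6919) ≈ 0.50062397931, so P ≈ 28,034.9428.

$28,035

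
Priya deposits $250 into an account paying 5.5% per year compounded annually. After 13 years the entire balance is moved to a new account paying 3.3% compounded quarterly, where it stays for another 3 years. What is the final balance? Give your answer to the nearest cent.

Phase 1: 250·(1 + 0.055)^13 ≈ 501.4435.
Phase 2: 501.4435·(1 + 0.00825)^12 ≈ 553.4020.

$553.40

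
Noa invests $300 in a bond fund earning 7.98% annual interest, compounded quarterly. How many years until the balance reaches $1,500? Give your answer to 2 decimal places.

(1 + 0.01995)^(4t) = 1,500/300 = 5.
4t·ln(1 + 0.01995) = ln(5); 4t = 1.6094/0.0197536 ≈ 81.4756.
t ≈ 20.3689 years.

20.37 years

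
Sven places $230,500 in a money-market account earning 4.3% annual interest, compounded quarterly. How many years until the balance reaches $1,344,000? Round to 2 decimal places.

41.22 years

We need (1 + 0.01075)^(4t) = 5.8308, so 4t = ln 5.8308 / ln 1.01075 ≈ 164.8944.
t ≈ 164.8944/4 = 41.2236 years.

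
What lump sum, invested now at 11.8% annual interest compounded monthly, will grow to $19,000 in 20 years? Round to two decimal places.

$1,814.78

Growth factor = (1 + 0.118/12)^240 ≈ 10.469561855.
P = 19,000/10.469561855 ≈ 1,814.7846.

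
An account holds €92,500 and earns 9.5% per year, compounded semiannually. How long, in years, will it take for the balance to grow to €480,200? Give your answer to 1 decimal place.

17.7 years

We need (1 + 0.0475)^(2t) = 5.1914, so 2t = ln 5.1914 / ln 1.0475 ≈ 35.4907.
t ≈ 35.4907/2 = 17.7453 years.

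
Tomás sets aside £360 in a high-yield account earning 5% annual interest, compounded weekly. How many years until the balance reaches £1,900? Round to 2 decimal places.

33.29 years

We need (1 + 0.000961538)^(52t) = 5.2778, so 52t = ln 5.2778 / ln 1.000962 ≈ 1730.8770.
t ≈ 1730.8770/52 = 33.2861 years.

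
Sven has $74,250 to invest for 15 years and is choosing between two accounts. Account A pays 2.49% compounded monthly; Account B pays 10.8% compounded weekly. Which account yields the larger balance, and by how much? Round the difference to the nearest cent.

Account B, by $266,732.72

Account A growth factor: (1 + 0.002075)^180 ≈ 1.4522484767; balance ≈ 107,829.4494.
Account B growth factor: (1 + 0.108/52)^780 ≈ 5.04460834274; balance ≈ 374,562.1694.
Account B is larger by 266,732.7201.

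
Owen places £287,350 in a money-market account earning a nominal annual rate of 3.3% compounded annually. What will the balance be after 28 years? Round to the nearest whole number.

Annual rate = 3.3% = 0.033; years = 28.
A = 287,350·(1 + 0.033)^28 ≈ 287,350·2.48204129355 ≈ 713,214.5657.

£713,215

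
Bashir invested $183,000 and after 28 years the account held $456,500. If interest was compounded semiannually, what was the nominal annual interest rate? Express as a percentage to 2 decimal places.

The 56-period growth factor is 456,500/183,000 = 2.49454.
r/2 = 2.49454^(1/56) − 1 ≈ 0.0164572, so r ≈ 2·0.0164572 = 3.29144%.

3.29%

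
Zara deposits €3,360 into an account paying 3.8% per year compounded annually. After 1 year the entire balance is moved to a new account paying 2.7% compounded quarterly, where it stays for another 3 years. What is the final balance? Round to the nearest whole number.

€3,781

Phase 1: 3,360·(1 + 0.038)^1 ≈ 3,487.6800.
Phase 2: 3,487.6800·(1 + 0.00675)^12 ≈ 3,780.9096.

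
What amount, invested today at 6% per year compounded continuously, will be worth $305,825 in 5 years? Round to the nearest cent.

$226,560.73

P = A·e^(−rt) = 305,825·e^(−0.3).
e^(−0.3) ≈ 0.740818220682, so P ≈ 226,560.7323.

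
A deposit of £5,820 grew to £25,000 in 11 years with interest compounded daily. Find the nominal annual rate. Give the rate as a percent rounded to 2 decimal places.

The 4015-period growth factor is 25,000/5,820 = 4.29553.
r/365 = 4.29553^(1/4015) − 1 ≈ 0.000363098, so r ≈ 365·0.000363098 = 13.25309%.

13.25%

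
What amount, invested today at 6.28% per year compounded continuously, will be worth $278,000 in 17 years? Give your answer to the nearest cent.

P = A·e^(−rt) = 278,000·e^(−1.0676).
e^(−1.0676) ≈ 0.343832726516, so P ≈ 95,585.4980.

$95,585.50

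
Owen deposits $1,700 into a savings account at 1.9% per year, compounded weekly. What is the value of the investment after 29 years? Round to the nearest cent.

$2,949.18

Periodic rate = 1.9%/52 = 0.000365385; periods = 52·29 = 1508.
A = 1,700·(1 + 0.019/52)^1508 ≈ 1,700·1.734812539 ≈ 2,949.1813.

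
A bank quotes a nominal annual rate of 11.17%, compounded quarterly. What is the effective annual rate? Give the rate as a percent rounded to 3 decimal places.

One year is 4 periods at 0.027925 each: (1 + 0.027925)^4 ≈ 1.116467.
EAR = 1.116467 − 1 ≈ 11.64665%.

11.647%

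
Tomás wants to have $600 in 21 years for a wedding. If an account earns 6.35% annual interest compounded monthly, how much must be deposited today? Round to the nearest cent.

Periodic rate = 6.35%/12 = 0.00529167; 252 periods.
P = 600/(1 + 0.0635/12)^252 ≈ 600/3.78098357 ≈ 158.6889.

$158.69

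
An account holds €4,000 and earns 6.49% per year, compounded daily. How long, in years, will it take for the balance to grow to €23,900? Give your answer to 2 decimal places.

27.55 years

We need (1 + 0.000177808)^(365t) = 5.975, so 365t = ln 5.975 / ln 1.000178 ≈ 10054.3328.
t ≈ 10054.3328/365 = 27.5461 years.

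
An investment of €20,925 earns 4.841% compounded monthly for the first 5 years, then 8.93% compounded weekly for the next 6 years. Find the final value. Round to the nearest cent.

€45,506.18

After 5 years at 4.841%: 20,925 × 1.2732377607 ≈ 26,642.5001.
Then 6 years at 8.93%: 26,642.5001 × 1.7080296579 ≈ 45,506.1804.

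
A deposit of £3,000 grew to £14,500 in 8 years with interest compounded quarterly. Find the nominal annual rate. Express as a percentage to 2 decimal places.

20.19%

(1 + r/4)^32 = 14,500/3,000 = 4.83333.
1 + r/4 = 4.83333^(1/32) ≈ 1.050468, so r/4 ≈ 0.0504677.
r ≈ 4·0.0504677 = 20.18709%.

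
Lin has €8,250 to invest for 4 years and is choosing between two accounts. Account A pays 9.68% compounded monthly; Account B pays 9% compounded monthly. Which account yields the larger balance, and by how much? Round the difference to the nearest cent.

A: (1 + 0.0968/12)^48 ≈ 1.4705649422, so 8,250 × 1.4705649422 ≈ 12,132.1608.
B: (1 + 0.0075)^48 ≈ 1.4314053333, so 8,250 × 1.4314053333 ≈ 11,809.0940.
Difference ≈ 323.0668 in favor of A.

Account A, by €323.07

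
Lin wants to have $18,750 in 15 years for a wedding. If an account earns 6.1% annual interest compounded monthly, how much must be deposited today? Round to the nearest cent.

$7,527.11

Periodic rate = 6.1%/12 = 0.00508333; 180 periods.
P = 18,750/(1 + 0.061/12)^180 ≈ 18,750/2.4909949933 ≈ 7,527.1127.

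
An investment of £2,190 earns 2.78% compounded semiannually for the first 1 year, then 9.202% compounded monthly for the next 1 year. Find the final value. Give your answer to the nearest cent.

£2,467.43

Phase 1: 2,190·(1 + 0.0139)^2 ≈ 2,251.3051.
Phase 2: 2,251.3051·(1 + 0.09202/12)^12 ≈ 2,467.4348.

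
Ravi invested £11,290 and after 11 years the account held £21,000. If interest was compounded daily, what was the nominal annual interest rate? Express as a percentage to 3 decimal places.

5.642%

The 4015-period growth factor is 21,000/11,290 = 1.86005.
r/365 = 1.86005^(1/4015) − 1 ≈ 0.000154584, so r ≈ 365·0.000154584 = 5.64230%.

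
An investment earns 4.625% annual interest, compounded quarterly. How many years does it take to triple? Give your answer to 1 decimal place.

23.9 years

(1 + 0.0115625)^(4t) = 3.
4t = ln 3 / ln(1 + 0.0115625) ≈ 1.0986/0.0114962 ≈ 95.5634.
t ≈ 23.8908.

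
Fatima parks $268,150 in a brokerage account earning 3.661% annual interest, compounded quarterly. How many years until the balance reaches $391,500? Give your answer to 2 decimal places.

10.38 years

(1 + 0.0091525)^(4t) = 391,500/268,150 = 1.46.
4t·ln(1 + 0.0091525) = ln(1.46); 4t = 0.37844/0.00911087 ≈ 41.5371.
t ≈ 10.3843 years.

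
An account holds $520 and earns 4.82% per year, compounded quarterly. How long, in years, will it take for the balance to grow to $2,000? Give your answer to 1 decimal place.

28.1 years

We need (1 + 0.01205)^(4t) = 3.8462, so 4t = ln 3.8462 / ln 1.01205 ≈ 112.4625.
t ≈ 112.4625/4 = 28.1156 years.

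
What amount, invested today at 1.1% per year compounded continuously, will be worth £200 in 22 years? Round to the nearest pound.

P = A·e^(−rt) = 200·e^(−0.242).
e^(−0.242) ≈ 0.785056178, so P ≈ 157.0112.

£157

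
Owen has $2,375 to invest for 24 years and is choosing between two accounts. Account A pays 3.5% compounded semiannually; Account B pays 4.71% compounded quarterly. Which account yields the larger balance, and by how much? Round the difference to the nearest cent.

Account B, by $1,845.17

Account A growth factor: (1 + 0.0175)^48 ≈ 2.299598724; balance ≈ 5,461.5470.
Account B growth factor: (1 + 0.011775)^96 ≈ 3.076512212; balance ≈ 7,306.7165.
Account B is larger by 1,845.1695.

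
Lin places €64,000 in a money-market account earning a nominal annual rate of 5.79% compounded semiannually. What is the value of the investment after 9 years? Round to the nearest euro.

Growth factor = (1 + 0.02895)^18 ≈ 1.6714634608.
A ≈ 64,000 × 1.6714634608 ≈ 106,973.6615.

€106,974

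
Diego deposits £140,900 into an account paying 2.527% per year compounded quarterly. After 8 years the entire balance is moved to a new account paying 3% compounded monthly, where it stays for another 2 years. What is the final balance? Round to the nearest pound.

£183,002

Phase 1: 140,900·(1 + 0.0063175)^32 ≈ 172,358.1403.
Phase 2: 172,358.1403·(1 + 0.0025)^24 ≈ 183,002.4695.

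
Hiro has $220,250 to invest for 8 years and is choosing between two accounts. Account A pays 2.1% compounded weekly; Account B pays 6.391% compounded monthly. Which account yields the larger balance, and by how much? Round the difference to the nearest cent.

Account B, by $106,219.31

Account A growth factor: (1 + 0.021/52)^416 ≈ 1.18289649328; balance ≈ 260,532.9526.
Account B growth factor: (1 + 0.06391/12)^96 ≈ 1.66516350333; balance ≈ 366,752.2616.
Account B is larger by 106,219.3090.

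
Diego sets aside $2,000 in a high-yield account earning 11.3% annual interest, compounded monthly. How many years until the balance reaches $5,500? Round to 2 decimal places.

We need (1 + 0.00941667)^(12t) = 2.75, so 12t = ln 2.75 / ln 1.009417 ≈ 107.9317.
t ≈ 107.9317/12 = 8.9943 years.

8.99 years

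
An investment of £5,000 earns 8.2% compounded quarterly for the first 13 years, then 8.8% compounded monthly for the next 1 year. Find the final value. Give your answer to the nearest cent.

£15,679.24

After 13 years at 8.2%: 5,000 × 2.8726086951 ≈ 14,363.0435.
Then 1 years at 8.8%: 14,363.0435 × 1.0916375433 ≈ 15,679.2375.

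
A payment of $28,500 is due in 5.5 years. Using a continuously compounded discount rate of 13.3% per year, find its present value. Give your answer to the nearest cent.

$13,713.82

P = A·e^(−rt) = 28,500·e^(−0.7315).
e^(−0.7315) ≈ 0.48118666848, so P ≈ 13,713.8201.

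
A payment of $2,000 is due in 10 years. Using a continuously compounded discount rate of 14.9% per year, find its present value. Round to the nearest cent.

$450.75

P = A·e^(−rt) = 2,000·e^(−1.49).
e^(−1.49) ≈ 0.2253726555, so P ≈ 450.7453.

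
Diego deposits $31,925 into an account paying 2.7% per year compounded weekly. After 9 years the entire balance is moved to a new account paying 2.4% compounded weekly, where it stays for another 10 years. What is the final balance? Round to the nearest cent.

After 9 years at 2.7%: 31,925 × 1.2749882148 ≈ 40,703.9988.
Then 10 years at 2.4%: 40,703.9988 × 1.2711787663 ≈ 51,742.0589.

$51,742.06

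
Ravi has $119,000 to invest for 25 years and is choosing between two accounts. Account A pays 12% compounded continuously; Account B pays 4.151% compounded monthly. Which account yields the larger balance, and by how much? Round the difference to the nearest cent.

Account A, by $2,054,859.75

Account A growth factor: e^(0.12·25) = e^3 ≈ 20.08553692319; balance ≈ 2,390,178.8939.
Account B growth factor: (1 + 0.04151/12)^300 ≈ 2.81780793136; balance ≈ 335,319.1438.
Account A is larger by 2,054,859.7500.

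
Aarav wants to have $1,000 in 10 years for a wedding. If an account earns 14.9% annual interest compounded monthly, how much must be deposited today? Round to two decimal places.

Growth factor = (1 + 0.149/12)^120 ≈ 4.39657334.
P = 1,000/4.39657334 ≈ 227.4499.

$227.45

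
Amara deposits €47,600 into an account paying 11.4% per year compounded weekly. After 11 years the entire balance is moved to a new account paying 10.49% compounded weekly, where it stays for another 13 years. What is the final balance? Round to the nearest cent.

€650,529.43

Phase 1: 47,600·(1 + 0.114/52)^572 ≈ 166,577.4206.
Phase 2: 166,577.4206·(1 + 0.1049/52)^676 ≈ 650,529.4279.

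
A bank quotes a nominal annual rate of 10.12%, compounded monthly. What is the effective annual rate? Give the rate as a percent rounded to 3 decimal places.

10.603%

EAR = (1 + 10.12%/12)^12 − 1 = (1 + 0.00843333)^12 − 1.
(1 + 0.00843333)^12 ≈ 1.106028, so EAR ≈ 10.60285%.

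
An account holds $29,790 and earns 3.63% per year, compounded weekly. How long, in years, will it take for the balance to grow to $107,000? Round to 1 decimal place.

35.2 years

(1 + 0.000698077)^(52t) = 107,000/29,790 = 3.5918.
52t·ln(1 + 0.000698077) = ln(3.5918); 52t = 1.2787/0.000697833 ≈ 1832.3229.
t ≈ 35.2370 years.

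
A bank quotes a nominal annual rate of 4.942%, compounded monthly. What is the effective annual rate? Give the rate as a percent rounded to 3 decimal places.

EAR = (1 + 4.942%/12)^12 − 1 = (1 + 0.00411833)^12 − 1.
(1 + 0.00411833)^12 ≈ 1.050555, so EAR ≈ 5.05549%.

5.055%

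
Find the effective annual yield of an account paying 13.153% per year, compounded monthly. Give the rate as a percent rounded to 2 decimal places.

EAR = (1 + 13.153%/12)^12 − 1 = (1 + 0.0109608)^12 − 1.
(1 + 0.0109608)^12 ≈ 1.139756, so EAR ≈ 13.97562%.

13.98%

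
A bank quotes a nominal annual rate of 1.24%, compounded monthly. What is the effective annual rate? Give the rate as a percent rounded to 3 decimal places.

EAR = (1 + 1.24%/12)^12 − 1 = (1 + 0.00103333)^12 − 1.
(1 + 0.00103333)^12 ≈ 1.012471, so EAR ≈ 1.24707%.

1.247%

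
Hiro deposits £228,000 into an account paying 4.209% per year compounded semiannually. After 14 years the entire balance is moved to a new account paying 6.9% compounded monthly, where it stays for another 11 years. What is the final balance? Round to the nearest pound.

£870,717

After 14 years at 4.209%: 228,000 × 1.79166463994 ≈ 408,499.5379.
Then 11 years at 6.9%: 408,499.5379 × 2.1315005258 ≈ 870,716.9798.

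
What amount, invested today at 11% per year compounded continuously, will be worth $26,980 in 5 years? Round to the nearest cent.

$15,566.11

P = A·e^(−rt) = 26,980·e^(−0.55).
e^(−0.55) ≈ 0.57694981038, so P ≈ 15,566.1059.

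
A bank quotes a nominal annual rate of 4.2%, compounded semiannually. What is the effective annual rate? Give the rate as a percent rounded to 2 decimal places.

One year is 2 periods at 0.021 each: (1 + 0.021)^2 ≈ 1.042441.
EAR = 1.042441 − 1 ≈ 4.24410%.

4.24%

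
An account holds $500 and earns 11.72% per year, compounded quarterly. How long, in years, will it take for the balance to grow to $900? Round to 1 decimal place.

5.1 years

We need (1 + 0.0293)^(4t) = 1.8, so 4t = ln 1.8 / ln 1.0293 ≈ 20.3535.
t ≈ 20.3535/4 = 5.0884 years.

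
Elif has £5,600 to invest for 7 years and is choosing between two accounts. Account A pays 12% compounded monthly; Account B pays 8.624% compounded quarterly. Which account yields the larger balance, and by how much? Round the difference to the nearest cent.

Account A growth factor: (1 + 0.01)^84 ≈ 2.306722744; balance ≈ 12,917.6474.
Account B growth factor: (1 + 0.02156)^28 ≈ 1.8171409869; balance ≈ 10,175.9895.
Account A is larger by 2,741.6578.

Account A, by £2,741.66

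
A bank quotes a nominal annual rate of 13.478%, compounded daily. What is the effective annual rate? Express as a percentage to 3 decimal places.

EAR = (1 + 13.478%/365)^365 − 1 = (1 + 0.00036926)^365 − 1.
(1 + 0.00036926)^365 ≈ 1.144257, so EAR ≈ 14.42565%.

14.426%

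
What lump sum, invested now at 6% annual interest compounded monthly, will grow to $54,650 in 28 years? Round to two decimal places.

Periodic rate = 6%/12 = 0.005; 336 periods.
P = 54,650/(1 + 0.005)^336 ≈ 54,650/5.3431424181 ≈ 10,228.0635.

$10,228.06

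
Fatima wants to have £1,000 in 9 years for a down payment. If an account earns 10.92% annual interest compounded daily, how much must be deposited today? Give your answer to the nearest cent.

£374.32

Periodic rate = 10.92%/365 = 0.000299178; 3285 periods.
P = 1,000/(1 + 0.1092/365)^3285 ≈ 1,000/2.67153446 ≈ 374.3167.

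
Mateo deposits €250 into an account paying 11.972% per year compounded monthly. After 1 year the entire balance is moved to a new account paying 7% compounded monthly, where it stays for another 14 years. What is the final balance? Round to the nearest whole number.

€748

After 1 years at 11.972%: 250 × 1.12651268 ≈ 281.6282.
Then 14 years at 7%: 281.6282 × 2.65688062 ≈ 748.2524.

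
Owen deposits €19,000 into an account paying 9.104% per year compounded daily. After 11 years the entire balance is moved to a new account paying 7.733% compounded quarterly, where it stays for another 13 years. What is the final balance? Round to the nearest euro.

Phase 1: 19,000·(1 + 0.09104/365)^4015 ≈ 51,715.3224.
Phase 2: 51,715.3224·(1 + 0.0193325)^52 ≈ 139,973.0881.

€139,973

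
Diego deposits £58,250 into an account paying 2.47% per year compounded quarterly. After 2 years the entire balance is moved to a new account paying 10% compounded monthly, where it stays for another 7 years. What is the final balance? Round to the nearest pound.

£122,866

After 2 years at 2.47%: 58,250 × 1.05048094535 ≈ 61,190.5151.
Then 7 years at 10%: 61,190.5151 × 2.00792015267 ≈ 122,865.6684.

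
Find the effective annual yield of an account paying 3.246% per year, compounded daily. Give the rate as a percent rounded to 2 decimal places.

One year is 365 periods at 0.0000889315 each: (1 + 0.0000889315)^365 ≈ 1.032991.
EAR = 1.032991 − 1 ≈ 3.29911%.

3.30%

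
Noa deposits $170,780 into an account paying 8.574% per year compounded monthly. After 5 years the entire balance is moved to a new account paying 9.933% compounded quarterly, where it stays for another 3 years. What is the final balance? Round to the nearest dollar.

$351,392

Phase 1: 170,780·(1 + 0.007145)^60 ≈ 261,792.4212.
Phase 2: 261,792.4212·(1 + 0.0248325)^12 ≈ 351,391.8980.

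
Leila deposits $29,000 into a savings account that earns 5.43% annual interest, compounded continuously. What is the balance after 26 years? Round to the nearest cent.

$118,996.71

A = P·e^(rt) = 29,000·e^(0.0543·26) = 29,000·e^1.4118.
e^1.4118 ≈ 4.10333476323, so A ≈ 118,996.7081.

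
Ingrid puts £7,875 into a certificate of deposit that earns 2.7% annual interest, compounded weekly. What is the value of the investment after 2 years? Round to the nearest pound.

£8,312

Growth factor = (1 + 0.027/52)^104 ≈ 1.05546981.
A ≈ 7,875 × 1.05546981 ≈ 8,311.8248.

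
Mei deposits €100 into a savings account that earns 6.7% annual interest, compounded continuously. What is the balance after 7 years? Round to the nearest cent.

€159.84

A = P·e^(rt) = 100·e^(0.067·7) = 100·e^0.469.
e^0.469 ≈ 1.598395, so A ≈ 159.8395.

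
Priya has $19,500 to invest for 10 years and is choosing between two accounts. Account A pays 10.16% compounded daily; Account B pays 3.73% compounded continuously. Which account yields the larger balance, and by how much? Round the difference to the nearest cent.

Account A, by $25,538.16

A: (1 + 0.1016/365)^3650 ≈ 2.761733663, so 19,500 × 2.761733663 ≈ 53,853.8064.
B: e^(0.0373·10) = e^0.373 ≈ 1.4520843398, so 19,500 × 1.4520843398 ≈ 28,315.6446.
Difference ≈ 25,538.1618 in favor of A.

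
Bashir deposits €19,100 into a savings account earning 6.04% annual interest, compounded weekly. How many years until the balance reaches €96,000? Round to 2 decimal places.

We need (1 + 0.00116154)^(52t) = 5.0262, so 52t = ln 5.0262 / ln 1.001162 ≈ 1390.9117.
t ≈ 1390.9117/52 = 26.7483 years.

26.75 years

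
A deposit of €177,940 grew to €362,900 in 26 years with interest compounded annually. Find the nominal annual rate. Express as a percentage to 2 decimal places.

The 26-period growth factor is 362,900/177,940 = 2.03945.
r = 2.03945^(1/26) − 1 ≈ 0.0277899, i.e. 2.77899%.

2.78%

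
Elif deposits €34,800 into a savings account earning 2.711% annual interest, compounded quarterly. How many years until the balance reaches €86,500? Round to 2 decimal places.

(1 + 0.0067775)^(4t) = 86,500/34,800 = 2.4856.
4t·ln(1 + 0.0067775) = ln(2.4856); 4t = 0.91053/0.00675464 ≈ 134.8003.
t ≈ 33.7001 years.

33.70 years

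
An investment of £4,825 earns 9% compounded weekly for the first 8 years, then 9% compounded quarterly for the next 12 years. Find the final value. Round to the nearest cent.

After 8 years at 9%: 4,825 × 2.0531550136 ≈ 9,906.4729.
Then 12 years at 9%: 9,906.4729 × 2.9096396121 ≈ 28,824.2661.

£28,824.27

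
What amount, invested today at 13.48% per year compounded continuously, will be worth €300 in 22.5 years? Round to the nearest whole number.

€14

P = A·e^(−rt) = 300·e^(−3.033).
e^(−3.033) ≈ 0.0481709084, so P ≈ 14.4513.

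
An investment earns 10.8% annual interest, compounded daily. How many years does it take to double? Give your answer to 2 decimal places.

6.42 years

(1 + 0.00029589)^(365t) = 2.
365t = ln 2 / ln(1 + 0.00029589) ≈ 0.69315/0.000295847 ≈ 2342.9273.
t ≈ 6.4190.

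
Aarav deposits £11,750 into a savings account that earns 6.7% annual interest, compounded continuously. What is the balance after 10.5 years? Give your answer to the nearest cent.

£23,744.55

A = P·e^(rt) = 11,750·e^(0.067·10.5) = 11,750·e^0.7035.
e^0.7035 ≈ 2.0208131906, so A ≈ 23,744.5550.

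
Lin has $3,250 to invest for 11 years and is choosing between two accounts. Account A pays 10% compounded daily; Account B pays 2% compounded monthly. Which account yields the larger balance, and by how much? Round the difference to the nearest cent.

Account A, by $5,713.06

Account A growth factor: (1 + 0.1/365)^4015 ≈ 3.003713458; balance ≈ 9,762.0687.
Account B growth factor: (1 + 0.02/12)^132 ≈ 1.245848558; balance ≈ 4,049.0078.
Account A is larger by 5,713.0609.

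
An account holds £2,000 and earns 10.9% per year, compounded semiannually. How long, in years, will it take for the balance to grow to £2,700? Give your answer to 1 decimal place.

2.8 years

We need (1 + 0.0545)^(2t) = 1.35, so 2t = ln 1.35 / ln 1.0545 ≈ 5.6552.
t ≈ 5.6552/2 = 2.8276 years.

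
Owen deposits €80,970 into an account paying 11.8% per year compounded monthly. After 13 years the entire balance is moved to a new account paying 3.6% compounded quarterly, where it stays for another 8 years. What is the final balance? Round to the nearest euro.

€496,358

Phase 1: 80,970·(1 + 0.118/12)^156 ≈ 372,629.8733.
Phase 2: 372,629.8733·(1 + 0.009)^32 ≈ 496,357.9571.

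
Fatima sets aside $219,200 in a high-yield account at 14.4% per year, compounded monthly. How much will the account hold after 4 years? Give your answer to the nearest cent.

Periodic rate = 14.4%/12 = 0.012; periods = 12·4 = 48.
A = 219,200·(1 + 0.012)^48 ≈ 219,200·1.77281982704 ≈ 388,602.1061.

$388,602.11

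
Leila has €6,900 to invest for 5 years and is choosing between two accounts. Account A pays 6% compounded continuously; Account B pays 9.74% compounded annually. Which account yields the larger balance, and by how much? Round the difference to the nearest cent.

Account B, by €1,667.78

A: e^(0.06·5) = e^0.3 ≈ 1.349858808, so 6,900 × 1.349858808 ≈ 9,314.0258.
B: (1 + 0.0974)^5 ≈ 1.5915664632, so 6,900 × 1.5915664632 ≈ 10,981.8086.
Difference ≈ 1,667.7828 in favor of B.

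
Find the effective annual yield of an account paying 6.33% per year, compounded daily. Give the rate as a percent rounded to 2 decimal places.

6.53%

EAR = (1 + 6.33%/365)^365 − 1 = (1 + 0.000173425)^365 − 1.
(1 + 0.000173425)^365 ≈ 1.065341, so EAR ≈ 6.53405%.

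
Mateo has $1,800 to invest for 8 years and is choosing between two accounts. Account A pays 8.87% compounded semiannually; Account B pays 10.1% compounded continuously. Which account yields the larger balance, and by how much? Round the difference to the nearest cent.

Account B, by $433.94

Account A growth factor: (1 + 0.04435)^16 ≈ 2.002336837; balance ≈ 3,604.2063.
Account B growth factor: e^(0.101·8) = e^0.808 ≈ 2.243416664; balance ≈ 4,038.1500.
Account B is larger by 433.9437.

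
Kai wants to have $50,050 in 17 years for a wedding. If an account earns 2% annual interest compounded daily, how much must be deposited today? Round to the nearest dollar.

Periodic rate = 2%/365 = 0.0000547945; 6205 periods.
P = 50,050/(1 + 0.02/365)^6205 ≈ 50,050/1.4049345039 ≈ 35,624.4365.

$35,624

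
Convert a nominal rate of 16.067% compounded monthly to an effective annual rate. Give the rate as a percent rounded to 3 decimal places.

One year is 12 periods at 0.0133892 each: (1 + 0.0133892)^12 ≈ 1.173046.
EAR = 1.173046 − 1 ≈ 17.30461%.

17.305%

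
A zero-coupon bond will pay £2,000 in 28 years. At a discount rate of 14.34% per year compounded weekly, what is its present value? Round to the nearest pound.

Growth factor = (1 + 0.1434/52)^1456 ≈ 55.12888537.
P = 2,000/55.12888537 ≈ 36.2786.

£36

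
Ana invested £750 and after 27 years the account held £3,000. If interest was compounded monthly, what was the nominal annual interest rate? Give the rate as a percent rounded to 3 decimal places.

The 324-period growth factor is 3,000/750 = 4.
r/12 = 4^(1/324) − 1 ≈ 0.00428785, so r ≈ 12·0.00428785 = 5.14542%.

5.145%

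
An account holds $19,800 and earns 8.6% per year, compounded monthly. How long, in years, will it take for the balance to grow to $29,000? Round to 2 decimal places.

4.45 years

We need (1 + 0.00716667)^(12t) = 1.4646, so 12t = ln 1.4646 / ln 1.007167 ≈ 53.4390.
t ≈ 53.4390/12 = 4.4533 years.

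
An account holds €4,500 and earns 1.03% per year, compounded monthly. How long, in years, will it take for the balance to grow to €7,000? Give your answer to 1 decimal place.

42.9 years

(1 + 0.000858333)^(12t) = 7,000/4,500 = 1.5556.
12t·ln(1 + 0.000858333) = ln(1.5556); 12t = 0.44183/0.000857965 ≈ 514.9775.
t ≈ 42.9148 years.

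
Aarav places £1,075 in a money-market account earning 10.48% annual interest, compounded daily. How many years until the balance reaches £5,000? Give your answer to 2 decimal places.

We need (1 + 0.000287123)^(365t) = 4.6512, so 365t = ln 4.6512 / ln 1.000287 ≈ 5354.2780.
t ≈ 5354.2780/365 = 14.6693 years.

14.67 years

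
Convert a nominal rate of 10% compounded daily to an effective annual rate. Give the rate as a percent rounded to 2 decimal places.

10.52%

EAR = (1 + 10%/365)^365 − 1 = (1 + 0.000273973)^365 − 1.
(1 + 0.000273973)^365 ≈ 1.105156, so EAR ≈ 10.51558%.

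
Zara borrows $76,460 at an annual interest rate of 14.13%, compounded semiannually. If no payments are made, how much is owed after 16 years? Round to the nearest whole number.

Periodic rate = 14.13%/2 = 0.07065; periods = 2·16 = 32.
A = 76,460·(1 + 0.07065)^32 ≈ 76,460·8.88629410418 ≈ 679,446.0472.

$679,446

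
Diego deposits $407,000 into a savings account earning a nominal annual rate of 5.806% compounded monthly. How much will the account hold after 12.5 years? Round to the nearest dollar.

Growth factor = (1 + 0.05806/12)^150 ≈ 2.06266726158.
A ≈ 407,000 × 2.06266726158 ≈ 839,505.5755.

$839,506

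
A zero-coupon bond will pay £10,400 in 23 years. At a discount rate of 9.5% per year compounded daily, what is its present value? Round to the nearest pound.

£1,170

Periodic rate = 9.5%/365 = 0.000260274; 8395 periods.
P = 10,400/(1 + 0.095/365)^8395 ≈ 10,400/8.8881213014 ≈ 1,170.1010.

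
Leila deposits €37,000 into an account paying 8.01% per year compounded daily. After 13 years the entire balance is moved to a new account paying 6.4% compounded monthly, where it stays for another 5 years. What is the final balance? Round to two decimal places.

€144,207.52

After 13 years at 8.01%: 37,000 × 2.83257377365 ≈ 104,805.2296.
Then 5 years at 6.4%: 104,805.2296 × 1.37595727469 ≈ 144,207.5181.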